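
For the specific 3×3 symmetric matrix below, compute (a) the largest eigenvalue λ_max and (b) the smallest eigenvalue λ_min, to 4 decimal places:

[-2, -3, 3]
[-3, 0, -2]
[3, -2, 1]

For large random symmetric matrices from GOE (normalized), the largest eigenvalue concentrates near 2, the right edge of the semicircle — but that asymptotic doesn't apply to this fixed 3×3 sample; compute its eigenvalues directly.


Since M is real symmetric, all three eigenvalues are real; they are the roots of det(λI − M) = λ³ − (tr M) λ² + s λ − det M, where s is the sum of the principal 2×2 minors.
tr M = -2 + 0 + 1 = -1.
s = ((-2)·0 − (-3)²) + ((-2)·1 − 3²) + (0·1 − (-2)²) = -9 + (-11) + (-4) = -24.
det M (expand along row 1) = (-2)·(-4) − (-3)·3 + 3·6 = 35.
Characteristic polynomial: λ³ + λ² − 24λ − 35 = 0.
Substitute λ = y + (tr M)/3 = y − 0.333333 to remove the quadratic term: y³ + p·y + q = 0 with p = s − (tr M)²/3 = -24.333333 and q = −2(tr M)³/27 + (tr M)·s/3 − det M = -26.925926.
Three real roots ⇒ use the trigonometric (Viète) form: r = 2√(−p/3) = 5.696002, φ = arccos(3q/(p·r)) = arccos(0.582801) = 0.948625 rad.
y_k = r·cos(φ/3 − 2πk/3) for k = 0, 1, 2 gives y = 5.413602, -1.172846, -4.240756.
λ_k = y_k − 0.333333 gives λ = 5.0803, -1.5062, -4.5741 (check: the sum is -1.0000 = tr M).

Hence λ_max = 5.0803 and λ_min = -4.5741.


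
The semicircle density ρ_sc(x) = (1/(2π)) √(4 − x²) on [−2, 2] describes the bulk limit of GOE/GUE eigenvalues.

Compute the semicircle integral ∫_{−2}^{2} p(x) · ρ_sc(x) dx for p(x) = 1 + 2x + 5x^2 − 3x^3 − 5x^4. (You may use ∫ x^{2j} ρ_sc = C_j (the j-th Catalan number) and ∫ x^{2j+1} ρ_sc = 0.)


Write p(x) = Σ a_i x^i, split into monomials and integrate each against ρ_sc separately.
Using ∫ x^{2j} ρ_sc = C_j = (1/(j+1)) C(2j, j) (Catalan numbers) and ∫ x^{2j+1} ρ_sc = 0 (odd monomials vanish by symmetry):
  i = 0 (even): a_0 · C_{0} = 1 · 1 = 1
  i = 1 (odd): ∫ x^1 ρ_sc = 0 (vanishes)
  i = 2 (even): a_2 · C_{1} = 5 · 1 = 5
  i = 3 (odd): ∫ x^3 ρ_sc = 0 (vanishes)
  i = 4 (even): a_4 · C_{2} = -5 · 2 = -10

Summing the contributions: ∫_{−2}^{2} p(x) ρ_sc(x) dx = 1 + 5 + (-10) = -4.


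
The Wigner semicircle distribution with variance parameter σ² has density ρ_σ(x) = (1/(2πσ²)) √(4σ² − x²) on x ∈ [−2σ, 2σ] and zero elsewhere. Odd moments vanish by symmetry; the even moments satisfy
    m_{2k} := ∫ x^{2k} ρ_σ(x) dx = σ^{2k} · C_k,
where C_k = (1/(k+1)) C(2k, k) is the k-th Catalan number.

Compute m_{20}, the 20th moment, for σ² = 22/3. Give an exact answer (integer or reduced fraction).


By the scaled semicircle moment identity, m_{2k} = σ^{2k} · C_k with k = 10.
C_10 = (1/(k+1)) · C(2k, k) = (1/11) · C(20, 10) = (1/11) · 184756 = 16796.
σ^{2k} = (σ²)^k = (22/3)^10 = 26559922791424/59049.

Therefore m_{20} = σ^{20} · C_10 = (26559922791424/59049) · 16796 = 446100463204757504/59049.


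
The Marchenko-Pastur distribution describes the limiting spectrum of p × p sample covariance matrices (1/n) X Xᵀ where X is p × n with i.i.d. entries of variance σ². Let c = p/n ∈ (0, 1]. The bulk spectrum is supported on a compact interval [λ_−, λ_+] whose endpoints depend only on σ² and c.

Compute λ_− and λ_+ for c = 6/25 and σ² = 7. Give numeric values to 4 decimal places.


c = 6/25 = 0.240000; √c = 0.489898.
λ_− = σ² (1 − √c)² = 7 · (1 − 0.489898)² = 7 · (0.510102)² = 1.821429.
λ_+ = σ² (1 + √c)² = 7 · (1 + 0.489898)² = 7 · (1.489898)² = 15.538571.

Rounded to 4 decimal places: λ_− ≈ 1.8214, λ_+ ≈ 15.5386.


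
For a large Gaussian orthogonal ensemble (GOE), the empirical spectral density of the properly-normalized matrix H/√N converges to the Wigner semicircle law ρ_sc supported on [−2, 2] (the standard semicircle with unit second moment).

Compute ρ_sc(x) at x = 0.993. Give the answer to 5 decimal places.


ρ_sc(x) = (1/(2π)) √(4 − x²). With x = 0.993:
  4 − x² = 4 − (0.993)² = 4 − 0.986049 = 3.013951.
  √(4 − x²) = 1.736073.
  1/(2π) = 0.159155.
  ρ_sc(0.993) = 0.159155 · 1.736073 = 0.276305.

Rounded to 5 decimal places: ρ_sc(0.993) ≈ 0.27630.


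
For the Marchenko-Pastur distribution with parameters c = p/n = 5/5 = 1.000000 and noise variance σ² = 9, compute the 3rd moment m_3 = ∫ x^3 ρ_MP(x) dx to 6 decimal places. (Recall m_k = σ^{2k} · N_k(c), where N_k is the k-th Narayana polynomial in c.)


E[X³] = σ⁶ (1 + 3c + c²) (third MP moment). With σ² = 9 (so σ⁶ = 729) and c = 5/5 = 1.000000: E[X³] = 729 · (1 + 3·1.000000 + (1.000000)²) = 729 · 5.000000.

So E[X^3] = 3645.000000.


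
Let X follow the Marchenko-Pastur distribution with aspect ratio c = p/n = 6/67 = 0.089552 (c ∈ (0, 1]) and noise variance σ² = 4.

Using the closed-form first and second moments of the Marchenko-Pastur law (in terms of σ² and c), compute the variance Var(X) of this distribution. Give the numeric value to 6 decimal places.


Recall the MP moments m_1 = E[X] = σ² and m_2 = E[X²] = σ⁴ (1 + c).
m_1 = E[X] = σ² = 4, so m_1² = 16.
m_2 = E[X²] = σ⁴ (1 + c) = 16 · (1 + 0.089552) = 16 · 1.089552 = 17.432836.
(Note m_2 − m_1² simplifies to c · σ⁴ = 0.089552 · 16.)

Var(X) = m_2 − m_1² = 17.432836 − 16 = 1.432836.


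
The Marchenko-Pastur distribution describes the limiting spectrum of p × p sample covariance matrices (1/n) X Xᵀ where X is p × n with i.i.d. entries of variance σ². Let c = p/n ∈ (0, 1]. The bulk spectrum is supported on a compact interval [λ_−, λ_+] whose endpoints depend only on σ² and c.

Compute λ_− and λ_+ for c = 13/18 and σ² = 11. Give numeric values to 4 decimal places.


c = 13/18 = 0.722222; √c = 0.849837.
λ_− = σ² (1 − √c)² = 11 · (1 − 0.849837)² = 11 · (0.150163)² = 0.248040.
λ_+ = σ² (1 + √c)² = 11 · (1 + 0.849837)² = 11 · (1.849837)² = 37.640849.

Rounded to 4 decimal places: λ_− ≈ 0.2480, λ_+ ≈ 37.6408.


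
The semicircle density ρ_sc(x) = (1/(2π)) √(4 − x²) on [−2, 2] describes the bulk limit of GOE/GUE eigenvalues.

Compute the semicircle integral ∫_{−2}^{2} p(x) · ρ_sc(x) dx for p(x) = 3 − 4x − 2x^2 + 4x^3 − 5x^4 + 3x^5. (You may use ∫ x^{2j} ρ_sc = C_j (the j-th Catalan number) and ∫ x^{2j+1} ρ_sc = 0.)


Write p(x) = Σ a_i x^i, split into monomials and integrate each against ρ_sc separately.
Using ∫ x^{2j} ρ_sc = C_j = (1/(j+1)) C(2j, j) (Catalan numbers) and ∫ x^{2j+1} ρ_sc = 0 (odd monomials vanish by symmetry):
  i = 0 (even): a_0 · C_{0} = 3 · 1 = 3
  i = 1 (odd): ∫ x^1 ρ_sc = 0 (vanishes)
  i = 2 (even): a_2 · C_{1} = -2 · 1 = -2
  i = 3 (odd): ∫ x^3 ρ_sc = 0 (vanishes)
  i = 4 (even): a_4 · C_{2} = -5 · 2 = -10
  i = 5 (odd): ∫ x^5 ρ_sc = 0 (vanishes)

Summing the contributions: ∫_{−2}^{2} p(x) ρ_sc(x) dx = 3 + (-2) + (-10) = -9.


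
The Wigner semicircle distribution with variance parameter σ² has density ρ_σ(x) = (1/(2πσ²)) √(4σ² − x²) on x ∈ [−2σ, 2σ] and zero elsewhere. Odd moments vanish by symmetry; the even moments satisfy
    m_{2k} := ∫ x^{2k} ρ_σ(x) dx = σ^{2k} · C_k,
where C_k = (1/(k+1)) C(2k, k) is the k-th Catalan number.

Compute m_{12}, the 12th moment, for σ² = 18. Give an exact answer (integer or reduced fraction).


By the scaled semicircle moment identity, m_{2k} = σ^{2k} · C_k with k = 6.
C_6 = (1/(k+1)) · C(2k, k) = (1/7) · C(12, 6) = (1/7) · 924 = 132.
σ^{2k} = (σ²)^k = (18)^6 = 34012224.

Therefore m_{12} = σ^{12} · C_6 = 34012224 · 132 = 4489613568.


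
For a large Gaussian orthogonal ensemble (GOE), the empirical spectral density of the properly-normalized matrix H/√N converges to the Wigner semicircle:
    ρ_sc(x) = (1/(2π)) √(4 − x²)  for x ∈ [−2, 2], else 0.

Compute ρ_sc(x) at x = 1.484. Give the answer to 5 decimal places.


ρ_sc(x) = (1/(2π)) √(4 − x²). With x = 1.484:
  4 − x² = 4 − (1.484)² = 4 − 2.202256 = 1.797744.
  √(4 − x²) = 1.340800.
  1/(2π) = 0.159155.
  ρ_sc(1.484) = 0.159155 · 1.340800 = 0.213395.

Rounded to 5 decimal places: ρ_sc(1.484) ≈ 0.21339.


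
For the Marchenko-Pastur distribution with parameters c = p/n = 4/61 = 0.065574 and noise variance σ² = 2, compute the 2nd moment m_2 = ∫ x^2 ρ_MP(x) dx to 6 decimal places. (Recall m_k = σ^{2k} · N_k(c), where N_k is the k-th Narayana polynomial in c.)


E[X²] = σ⁴ (1 + c) (second MP moment). With σ² = 2 (so σ⁴ = 4) and c = 4/61 = 0.065574: E[X²] = 4 · (1 + 0.065574) = 4 · 1.065574.

So E[X^2] = 4.262295.


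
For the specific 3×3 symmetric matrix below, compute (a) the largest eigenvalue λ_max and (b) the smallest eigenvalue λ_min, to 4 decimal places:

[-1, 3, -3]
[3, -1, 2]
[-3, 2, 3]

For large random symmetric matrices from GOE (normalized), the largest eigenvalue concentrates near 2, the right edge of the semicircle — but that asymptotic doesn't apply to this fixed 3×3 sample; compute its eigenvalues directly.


Since M is real symmetric, all three eigenvalues are real; they are the roots of det(λI − M) = λ³ − (tr M) λ² + s λ − det M, where s is the sum of the principal 2×2 minors.
tr M = -1 + (-1) + 3 = 1.
s = ((-1)·(-1) − 3²) + ((-1)·3 − (-3)²) + ((-1)·3 − 2²) = -8 + (-12) + (-7) = -27.
det M (expand along row 1) = (-1)·(-7) − 3·15 + (-3)·3 = -47.
Characteristic polynomial: λ³ − λ² − 27λ + 47 = 0.
Substitute λ = y + (tr M)/3 = y + 0.333333 to remove the quadratic term: y³ + p·y + q = 0 with p = s − (tr M)²/3 = -27.333333 and q = −2(tr M)³/27 + (tr M)·s/3 − det M = 37.925926.
Three real roots ⇒ use the trigonometric (Viète) form: r = 2√(−p/3) = 6.036923, φ = arccos(3q/(p·r)) = arccos(-0.689524) = 2.331628 rad.
y_k = r·cos(φ/3 − 2πk/3) for k = 0, 1, 2 gives y = 4.303563, 1.514667, -5.818230.
λ_k = y_k + 0.333333 gives λ = 4.6369, 1.8480, -5.4849 (check: the sum is 1.0000 = tr M).

Hence λ_max = 4.6369 and λ_min = -5.4849.


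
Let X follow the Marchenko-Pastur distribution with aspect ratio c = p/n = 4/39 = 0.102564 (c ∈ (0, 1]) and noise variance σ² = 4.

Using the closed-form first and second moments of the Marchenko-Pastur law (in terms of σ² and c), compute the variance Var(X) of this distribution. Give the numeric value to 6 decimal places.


Recall the MP moments m_1 = E[X] = σ² and m_2 = E[X²] = σ⁴ (1 + c).
m_1 = E[X] = σ² = 4, so m_1² = 16.
m_2 = E[X²] = σ⁴ (1 + c) = 16 · (1 + 0.102564) = 16 · 1.102564 = 17.641026.
(Note m_2 − m_1² simplifies to c · σ⁴ = 0.102564 · 16.)

Var(X) = m_2 − m_1² = 17.641026 − 16 = 1.641026.


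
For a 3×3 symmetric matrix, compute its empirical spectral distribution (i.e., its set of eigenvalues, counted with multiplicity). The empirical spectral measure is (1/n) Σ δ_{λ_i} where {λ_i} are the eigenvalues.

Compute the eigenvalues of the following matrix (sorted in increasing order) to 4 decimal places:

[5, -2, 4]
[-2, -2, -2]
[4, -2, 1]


Since M is real symmetric, all three eigenvalues are real; they are the roots of det(λI − M) = λ³ − (tr M) λ² + s λ − det M, where s is the sum of the principal 2×2 minors.
tr M = 5 + (-2) + 1 = 4.
s = (5·(-2) − (-2)²) + (5·1 − 4²) + ((-2)·1 − (-2)²) = -14 + (-11) + (-6) = -31.
det M (expand along row 1) = 5·(-6) − (-2)·6 + 4·12 = 30.
Characteristic polynomial: λ³ − 4λ² − 31λ − 30 = 0.
Substitute λ = y + (tr M)/3 = y + 1.333333 to remove the quadratic term: y³ + p·y + q = 0 with p = s − (tr M)²/3 = -36.333333 and q = −2(tr M)³/27 + (tr M)·s/3 − det M = -76.074074.
Three real roots ⇒ use the trigonometric (Viète) form: r = 2√(−p/3) = 6.960204, φ = arccos(3q/(p·r)) = arccos(0.902466) = 0.445337 rad.
y_k = r·cos(φ/3 − 2πk/3) for k = 0, 1, 2 gives y = 6.883657, -2.550324, -4.333333.
λ_k = y_k + 1.333333 gives λ = 8.2170, -1.2170, -3.0000 (check: the sum is 4.0000 = tr M).

Eigenvalues sorted in increasing order: [-3.0000, -1.2170, 8.2170].


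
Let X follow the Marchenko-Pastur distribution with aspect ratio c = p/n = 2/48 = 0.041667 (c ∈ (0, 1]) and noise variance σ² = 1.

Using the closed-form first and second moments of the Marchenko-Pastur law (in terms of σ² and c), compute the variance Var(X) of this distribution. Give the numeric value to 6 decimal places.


Recall the MP moments m_1 = E[X] = σ² and m_2 = E[X²] = σ⁴ (1 + c).
m_1 = E[X] = σ² = 1, so m_1² = 1.
m_2 = E[X²] = σ⁴ (1 + c) = 1 · (1 + 0.041667) = 1 · 1.041667 = 1.041667.
(Note m_2 − m_1² simplifies to c · σ⁴ = 0.041667 · 1.)

Var(X) = m_2 − m_1² = 1.041667 − 1 = 0.041667.


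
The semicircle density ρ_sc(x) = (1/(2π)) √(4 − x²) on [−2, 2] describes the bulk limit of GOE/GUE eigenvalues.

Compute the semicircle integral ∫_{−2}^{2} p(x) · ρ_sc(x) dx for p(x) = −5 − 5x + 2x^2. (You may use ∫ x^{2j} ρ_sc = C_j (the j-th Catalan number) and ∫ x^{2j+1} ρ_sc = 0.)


Write p(x) = Σ a_i x^i, split into monomials and integrate each against ρ_sc separately.
Using ∫ x^{2j} ρ_sc = C_j = (1/(j+1)) C(2j, j) (Catalan numbers) and ∫ x^{2j+1} ρ_sc = 0 (odd monomials vanish by symmetry):
  i = 0 (even): a_0 · C_{0} = -5 · 1 = -5
  i = 1 (odd): ∫ x^1 ρ_sc = 0 (vanishes)
  i = 2 (even): a_2 · C_{1} = 2 · 1 = 2

Summing the contributions: ∫_{−2}^{2} p(x) ρ_sc(x) dx = (-5) + 2 = -3.


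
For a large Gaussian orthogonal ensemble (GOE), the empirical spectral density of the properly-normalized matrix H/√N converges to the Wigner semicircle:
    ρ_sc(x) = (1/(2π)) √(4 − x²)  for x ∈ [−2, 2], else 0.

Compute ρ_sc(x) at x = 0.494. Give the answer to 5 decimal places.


ρ_sc(x) = (1/(2π)) √(4 − x²). With x = 0.494:
  4 − x² = 4 − (0.494)² = 4 − 0.244036 = 3.755964.
  √(4 − x²) = 1.938031.
  1/(2π) = 0.159155.
  ρ_sc(0.494) = 0.159155 · 1.938031 = 0.308447.

Rounded to 5 decimal places: ρ_sc(0.494) ≈ 0.30845.


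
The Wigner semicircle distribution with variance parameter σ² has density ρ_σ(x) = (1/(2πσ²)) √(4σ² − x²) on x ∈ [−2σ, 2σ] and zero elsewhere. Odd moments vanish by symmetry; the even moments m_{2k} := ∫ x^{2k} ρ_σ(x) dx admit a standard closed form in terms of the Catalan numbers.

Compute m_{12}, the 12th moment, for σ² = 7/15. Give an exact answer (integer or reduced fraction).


By the scaled semicircle moment identity, m_{2k} = σ^{2k} · C_k with k = 6.
C_6 = (1/(k+1)) · C(2k, k) = (1/7) · C(12, 6) = (1/7) · 924 = 132.
σ^{2k} = (σ²)^k = (7/15)^6 = 117649/11390625.

Therefore m_{12} = σ^{12} · C_6 = (117649/11390625) · 132 = 5176556/3796875.


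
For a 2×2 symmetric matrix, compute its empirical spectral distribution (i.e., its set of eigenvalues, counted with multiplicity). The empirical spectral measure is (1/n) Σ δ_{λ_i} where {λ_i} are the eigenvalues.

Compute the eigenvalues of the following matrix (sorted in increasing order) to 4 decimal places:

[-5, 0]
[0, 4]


Since M is real symmetric, both eigenvalues are real; they are the roots of det(λI − M) = λ² − (tr M) λ + det M.
tr M = -5 + 4 = -1.
det M = (-5)·4 − 0² = -20 − 0 = -20.
Characteristic polynomial: λ² + λ − 20 = 0.
Discriminant Δ = (tr M)² − 4·det M = 1 − (-80) = 81; √Δ = 9.000000.
λ = (tr M ± √Δ)/2 = (-1 ± 9.000000)/2, giving (tr M − √Δ)/2 = -5.0000 and (tr M + √Δ)/2 = 4.0000.

Eigenvalues sorted in increasing order: [-5.0000, 4.0000].


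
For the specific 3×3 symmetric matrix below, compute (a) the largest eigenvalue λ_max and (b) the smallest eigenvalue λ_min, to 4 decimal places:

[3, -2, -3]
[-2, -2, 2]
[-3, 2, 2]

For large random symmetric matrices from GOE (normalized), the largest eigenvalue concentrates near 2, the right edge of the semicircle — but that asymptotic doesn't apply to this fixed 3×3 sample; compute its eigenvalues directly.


Since M is real symmetric, all three eigenvalues are real; they are the roots of det(λI − M) = λ³ − (tr M) λ² + s λ − det M, where s is the sum of the principal 2×2 minors.
tr M = 3 + (-2) + 2 = 3.
s = (3·(-2) − (-2)²) + (3·2 − (-3)²) + ((-2)·2 − 2²) = -10 + (-3) + (-8) = -21.
det M (expand along row 1) = 3·(-8) − (-2)·2 + (-3)·(-10) = 10.
Characteristic polynomial: λ³ − 3λ² − 21λ − 10 = 0.
Substitute λ = y + (tr M)/3 = y + 1.000000 to remove the quadratic term: y³ + p·y + q = 0 with p = s − (tr M)²/3 = -24.000000 and q = −2(tr M)³/27 + (tr M)·s/3 − det M = -33.000000.
Three real roots ⇒ use the trigonometric (Viète) form: r = 2√(−p/3) = 5.656854, φ = arccos(3q/(p·r)) = arccos(0.729204) = 0.753639 rad.
y_k = r·cos(φ/3 − 2πk/3) for k = 0, 1, 2 gives y = 5.479295, -1.521864, -3.957430.
λ_k = y_k + 1.000000 gives λ = 6.4793, -0.5219, -2.9574 (check: the sum is 3.0000 = tr M).

Hence λ_max = 6.4793 and λ_min = -2.9574.


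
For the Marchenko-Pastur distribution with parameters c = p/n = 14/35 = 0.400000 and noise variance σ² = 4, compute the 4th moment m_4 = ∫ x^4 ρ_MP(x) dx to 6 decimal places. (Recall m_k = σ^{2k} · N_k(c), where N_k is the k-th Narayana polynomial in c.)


E[X⁴] = σ⁸ (1 + 6c + 6c² + c³) (fourth MP moment). With σ² = 4 (so σ⁸ = 256) and c = 14/35 = 0.400000: E[X⁴] = 256 · (1 + 6·0.400000 + 6·(0.400000)² + (0.400000)³) = 256 · 4.424000.

So E[X^4] = 1132.544000.


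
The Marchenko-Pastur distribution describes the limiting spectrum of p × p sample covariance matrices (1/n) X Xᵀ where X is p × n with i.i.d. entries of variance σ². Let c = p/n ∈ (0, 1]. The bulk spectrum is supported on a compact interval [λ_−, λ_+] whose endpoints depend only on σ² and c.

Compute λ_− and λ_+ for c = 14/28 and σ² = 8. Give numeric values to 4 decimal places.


c = 14/28 = 0.500000; √c = 0.707107.
λ_− = σ² (1 − √c)² = 8 · (1 − 0.707107)² = 8 · (0.292893)² = 0.686292.
λ_+ = σ² (1 + √c)² = 8 · (1 + 0.707107)² = 8 · (1.707107)² = 23.313708.

Rounded to 4 decimal places: λ_− ≈ 0.6863, λ_+ ≈ 23.3137.


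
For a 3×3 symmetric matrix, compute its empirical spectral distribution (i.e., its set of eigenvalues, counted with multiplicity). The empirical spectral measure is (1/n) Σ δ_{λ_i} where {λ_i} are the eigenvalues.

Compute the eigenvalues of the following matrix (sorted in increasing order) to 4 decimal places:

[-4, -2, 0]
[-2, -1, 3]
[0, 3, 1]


Since M is real symmetric, all three eigenvalues are real; they are the roots of det(λI − M) = λ³ − (tr M) λ² + s λ − det M, where s is the sum of the principal 2×2 minors.
tr M = -4 + (-1) + 1 = -4.
s = ((-4)·(-1) − (-2)²) + ((-4)·1 − 0²) + ((-1)·1 − 3²) = 0 + (-4) + (-10) = -14.
det M (expand along row 1) = (-4)·(-10) − (-2)·(-2) + 0·(-6) = 36.
Characteristic polynomial: λ³ + 4λ² − 14λ − 36 = 0.
Substitute λ = y + (tr M)/3 = y − 1.333333 to remove the quadratic term: y³ + p·y + q = 0 with p = s − (tr M)²/3 = -19.333333 and q = −2(tr M)³/27 + (tr M)·s/3 − det M = -12.592593.
Three real roots ⇒ use the trigonometric (Viète) form: r = 2√(−p/3) = 5.077182, φ = arccos(3q/(p·r)) = arccos(0.384864) = 1.175736 rad.
y_k = r·cos(φ/3 − 2πk/3) for k = 0, 1, 2 gives y = 4.692232, -0.666667, -4.025566.
λ_k = y_k − 1.333333 gives λ = 3.3589, -2.0000, -5.3589 (check: the sum is -4.0000 = tr M).

Eigenvalues sorted in increasing order: [-5.3589, -2.0000, 3.3589].


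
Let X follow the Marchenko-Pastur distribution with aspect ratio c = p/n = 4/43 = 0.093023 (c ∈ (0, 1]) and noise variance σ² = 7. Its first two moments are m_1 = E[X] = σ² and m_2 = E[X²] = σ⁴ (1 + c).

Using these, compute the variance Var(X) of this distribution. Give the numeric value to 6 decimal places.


m_1 = E[X] = σ² = 7, so m_1² = 49.
m_2 = E[X²] = σ⁴ (1 + c) = 49 · (1 + 0.093023) = 49 · 1.093023 = 53.558140.
(Note m_2 − m_1² simplifies to c · σ⁴ = 0.093023 · 49.)

Var(X) = m_2 − m_1² = 53.558140 − 49 = 4.558140.


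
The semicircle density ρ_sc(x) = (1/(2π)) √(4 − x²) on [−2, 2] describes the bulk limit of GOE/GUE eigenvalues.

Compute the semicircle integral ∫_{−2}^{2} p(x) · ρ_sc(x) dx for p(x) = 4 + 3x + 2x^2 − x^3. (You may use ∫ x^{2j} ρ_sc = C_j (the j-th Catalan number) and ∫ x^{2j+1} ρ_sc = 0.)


Write p(x) = Σ a_i x^i, split into monomials and integrate each against ρ_sc separately.
Using ∫ x^{2j} ρ_sc = C_j = (1/(j+1)) C(2j, j) (Catalan numbers) and ∫ x^{2j+1} ρ_sc = 0 (odd monomials vanish by symmetry):
  i = 0 (even): a_0 · C_{0} = 4 · 1 = 4
  i = 1 (odd): ∫ x^1 ρ_sc = 0 (vanishes)
  i = 2 (even): a_2 · C_{1} = 2 · 1 = 2
  i = 3 (odd): ∫ x^3 ρ_sc = 0 (vanishes)

Summing the contributions: ∫_{−2}^{2} p(x) ρ_sc(x) dx = 4 + 2 = 6.


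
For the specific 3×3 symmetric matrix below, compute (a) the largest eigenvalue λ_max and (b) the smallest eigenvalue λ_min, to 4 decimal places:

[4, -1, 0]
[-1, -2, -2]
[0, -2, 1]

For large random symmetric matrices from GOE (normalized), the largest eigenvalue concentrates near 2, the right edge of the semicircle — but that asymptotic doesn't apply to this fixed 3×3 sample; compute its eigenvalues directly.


Since M is real symmetric, all three eigenvalues are real; they are the roots of det(λI − M) = λ³ − (tr M) λ² + s λ − det M, where s is the sum of the principal 2×2 minors.
tr M = 4 + (-2) + 1 = 3.
s = (4·(-2) − (-1)²) + (4·1 − 0²) + ((-2)·1 − (-2)²) = -9 + 4 + (-6) = -11.
det M (expand along row 1) = 4·(-6) − (-1)·(-1) + 0·2 = -25.
Characteristic polynomial: λ³ − 3λ² − 11λ + 25 = 0.
Substitute λ = y + (tr M)/3 = y + 1.000000 to remove the quadratic term: y³ + p·y + q = 0 with p = s − (tr M)²/3 = -14.000000 and q = −2(tr M)³/27 + (tr M)·s/3 − det M = 12.000000.
Three real roots ⇒ use the trigonometric (Viète) form: r = 2√(−p/3) = 4.320494, φ = arccos(3q/(p·r)) = arccos(-0.595170) = 2.208274 rad.
y_k = r·cos(φ/3 − 2πk/3) for k = 0, 1, 2 gives y = 3.201912, 0.911179, -4.113091.
λ_k = y_k + 1.000000 gives λ = 4.2019, 1.9112, -3.1131 (check: the sum is 3.0000 = tr M).

Hence λ_max = 4.2019 and λ_min = -3.1131.


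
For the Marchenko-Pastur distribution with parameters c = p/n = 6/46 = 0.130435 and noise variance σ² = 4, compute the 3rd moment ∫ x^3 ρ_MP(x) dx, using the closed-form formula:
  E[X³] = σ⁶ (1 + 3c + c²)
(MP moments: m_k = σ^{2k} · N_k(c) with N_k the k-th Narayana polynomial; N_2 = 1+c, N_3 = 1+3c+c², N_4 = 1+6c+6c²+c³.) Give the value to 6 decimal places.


E[X³] = σ⁶ (1 + 3c + c²) (third MP moment). With σ² = 4 (so σ⁶ = 64) and c = 6/46 = 0.130435: E[X³] = 64 · (1 + 3·0.130435 + (0.130435)²) = 64 · 1.408318.

So E[X^3] = 90.132325.


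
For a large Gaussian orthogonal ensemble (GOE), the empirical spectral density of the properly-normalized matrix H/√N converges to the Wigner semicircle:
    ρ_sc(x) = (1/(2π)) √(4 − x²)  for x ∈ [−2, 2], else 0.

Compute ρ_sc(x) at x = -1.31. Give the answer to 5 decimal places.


ρ_sc(x) = (1/(2π)) √(4 − x²). With x = -1.31:
  4 − x² = 4 − (-1.31)² = 4 − 1.716100 = 2.283900.
  √(4 − x²) = 1.511258.
  1/(2π) = 0.159155.
  ρ_sc(-1.31) = 0.159155 · 1.511258 = 0.240524.

Rounded to 5 decimal places: ρ_sc(-1.31) ≈ 0.24052.


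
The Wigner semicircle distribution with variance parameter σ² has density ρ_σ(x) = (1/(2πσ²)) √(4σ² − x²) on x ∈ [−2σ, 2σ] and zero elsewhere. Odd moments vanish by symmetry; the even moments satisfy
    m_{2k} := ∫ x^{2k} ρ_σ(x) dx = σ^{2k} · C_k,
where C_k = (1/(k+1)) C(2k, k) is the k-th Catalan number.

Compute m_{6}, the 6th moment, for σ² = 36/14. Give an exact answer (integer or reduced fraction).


By the scaled semicircle moment identity, m_{2k} = σ^{2k} · C_k with k = 3.
C_3 = (1/(k+1)) · C(2k, k) = (1/4) · C(6, 3) = (1/4) · 20 = 5.
σ^{2k} = (σ²)^k = (36/14)^3 = 5832/343.

Therefore m_{6} = σ^{6} · C_3 = (5832/343) · 5 = 29160/343.


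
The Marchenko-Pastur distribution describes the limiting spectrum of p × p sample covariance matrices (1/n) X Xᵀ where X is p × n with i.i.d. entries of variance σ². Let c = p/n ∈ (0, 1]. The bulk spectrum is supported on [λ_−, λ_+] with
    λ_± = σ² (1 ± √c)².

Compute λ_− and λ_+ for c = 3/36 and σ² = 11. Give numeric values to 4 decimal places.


c = 3/36 = 0.083333; √c = 0.288675.
λ_− = σ² (1 − √c)² = 11 · (1 − 0.288675)² = 11 · (0.711325)² = 5.565814.
λ_+ = σ² (1 + √c)² = 11 · (1 + 0.288675)² = 11 · (1.288675)² = 18.267520.

Rounded to 4 decimal places: λ_− ≈ 5.5658, λ_+ ≈ 18.2675.


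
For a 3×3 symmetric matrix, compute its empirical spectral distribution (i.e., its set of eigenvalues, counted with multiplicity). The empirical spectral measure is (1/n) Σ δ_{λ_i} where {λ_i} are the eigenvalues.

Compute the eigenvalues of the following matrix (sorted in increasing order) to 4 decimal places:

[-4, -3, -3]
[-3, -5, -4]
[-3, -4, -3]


Since M is real symmetric, all three eigenvalues are real; they are the roots of det(λI − M) = λ³ − (tr M) λ² + s λ − det M, where s is the sum of the principal 2×2 minors.
tr M = -4 + (-5) + (-3) = -12.
s = ((-4)·(-5) − (-3)²) + ((-4)·(-3) − (-3)²) + ((-5)·(-3) − (-4)²) = 11 + 3 + (-1) = 13.
det M (expand along row 1) = (-4)·(-1) − (-3)·(-3) + (-3)·(-3) = 4.
Characteristic polynomial: λ³ + 12λ² + 13λ − 4 = 0.
Substitute λ = y + (tr M)/3 = y − 4.000000 to remove the quadratic term: y³ + p·y + q = 0 with p = s − (tr M)²/3 = -35.000000 and q = −2(tr M)³/27 + (tr M)·s/3 − det M = 72.000000.
Three real roots ⇒ use the trigonometric (Viète) form: r = 2√(−p/3) = 6.831301, φ = arccos(3q/(p·r)) = arccos(-0.903405) = 2.698441 rad.
y_k = r·cos(φ/3 − 2πk/3) for k = 0, 1, 2 gives y = 4.249185, 2.507720, -6.756905.
λ_k = y_k − 4.000000 gives λ = 0.2492, -1.4923, -10.7569 (check: the sum is -12.0000 = tr M).

Eigenvalues sorted in increasing order: [-10.7569, -1.4923, 0.2492].


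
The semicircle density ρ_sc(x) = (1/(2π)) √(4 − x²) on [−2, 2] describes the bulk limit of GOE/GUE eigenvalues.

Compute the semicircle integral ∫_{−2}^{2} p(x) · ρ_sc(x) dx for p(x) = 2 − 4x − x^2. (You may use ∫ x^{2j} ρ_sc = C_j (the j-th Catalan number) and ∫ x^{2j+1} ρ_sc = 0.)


Write p(x) = Σ a_i x^i, split into monomials and integrate each against ρ_sc separately.
Using ∫ x^{2j} ρ_sc = C_j = (1/(j+1)) C(2j, j) (Catalan numbers) and ∫ x^{2j+1} ρ_sc = 0 (odd monomials vanish by symmetry):
  i = 0 (even): a_0 · C_{0} = 2 · 1 = 2
  i = 1 (odd): ∫ x^1 ρ_sc = 0 (vanishes)
  i = 2 (even): a_2 · C_{1} = -1 · 1 = -1

Summing the contributions: ∫_{−2}^{2} p(x) ρ_sc(x) dx = 2 + (-1) = 1.


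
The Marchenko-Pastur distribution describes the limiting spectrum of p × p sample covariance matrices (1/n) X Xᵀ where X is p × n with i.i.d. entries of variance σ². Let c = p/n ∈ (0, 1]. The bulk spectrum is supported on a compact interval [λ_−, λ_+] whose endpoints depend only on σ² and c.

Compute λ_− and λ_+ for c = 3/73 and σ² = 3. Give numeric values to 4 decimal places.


c = 3/73 = 0.041096; √c = 0.202721.
λ_− = σ² (1 − √c)² = 3 · (1 − 0.202721)² = 3 · (0.797279)² = 1.906960.
λ_+ = σ² (1 + √c)² = 3 · (1 + 0.202721)² = 3 · (1.202721)² = 4.339615.

Rounded to 4 decimal places: λ_− ≈ 1.9070, λ_+ ≈ 4.3396.


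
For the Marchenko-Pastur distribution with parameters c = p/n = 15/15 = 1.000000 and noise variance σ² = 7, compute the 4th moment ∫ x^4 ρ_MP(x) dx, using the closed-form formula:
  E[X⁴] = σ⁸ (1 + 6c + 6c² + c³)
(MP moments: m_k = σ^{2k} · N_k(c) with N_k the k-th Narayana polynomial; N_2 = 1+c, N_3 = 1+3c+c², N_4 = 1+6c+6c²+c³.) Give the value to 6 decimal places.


E[X⁴] = σ⁸ (1 + 6c + 6c² + c³) (fourth MP moment). With σ² = 7 (so σ⁸ = 2401) and c = 15/15 = 1.000000: E[X⁴] = 2401 · (1 + 6·1.000000 + 6·(1.000000)² + (1.000000)³) = 2401 · 14.000000.

So E[X^4] = 33614.000000.


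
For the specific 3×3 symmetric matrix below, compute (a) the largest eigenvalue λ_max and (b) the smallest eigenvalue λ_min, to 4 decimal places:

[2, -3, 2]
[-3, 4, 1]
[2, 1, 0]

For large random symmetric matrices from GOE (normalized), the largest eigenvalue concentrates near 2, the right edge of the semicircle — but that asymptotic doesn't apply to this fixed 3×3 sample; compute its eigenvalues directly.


Since M is real symmetric, all three eigenvalues are real; they are the roots of det(λI − M) = λ³ − (tr M) λ² + s λ − det M, where s is the sum of the principal 2×2 minors.
tr M = 2 + 4 + 0 = 6.
s = (2·4 − (-3)²) + (2·0 − 2²) + (4·0 − 1²) = -1 + (-4) + (-1) = -6.
det M (expand along row 1) = 2·(-1) − (-3)·(-2) + 2·(-11) = -30.
Characteristic polynomial: λ³ − 6λ² − 6λ + 30 = 0.
Substitute λ = y + (tr M)/3 = y + 2.000000 to remove the quadratic term: y³ + p·y + q = 0 with p = s − (tr M)²/3 = -18.000000 and q = −2(tr M)³/27 + (tr M)·s/3 − det M = 2.000000.
Three real roots ⇒ use the trigonometric (Viète) form: r = 2√(−p/3) = 4.898979, φ = arccos(3q/(p·r)) = arccos(-0.068041) = 1.638890 rad.
y_k = r·cos(φ/3 − 2πk/3) for k = 0, 1, 2 gives y = 4.185954, 0.111187, -4.297142.
λ_k = y_k + 2.000000 gives λ = 6.1860, 2.1112, -2.2971 (check: the sum is 6.0000 = tr M).

Hence λ_max = 6.1860 and λ_min = -2.2971.


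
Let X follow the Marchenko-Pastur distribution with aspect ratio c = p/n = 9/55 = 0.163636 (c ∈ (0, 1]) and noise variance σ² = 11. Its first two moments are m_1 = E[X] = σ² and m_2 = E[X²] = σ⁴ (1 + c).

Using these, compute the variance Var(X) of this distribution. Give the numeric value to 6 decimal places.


m_1 = E[X] = σ² = 11, so m_1² = 121.
m_2 = E[X²] = σ⁴ (1 + c) = 121 · (1 + 0.163636) = 121 · 1.163636 = 140.800000.
(Note m_2 − m_1² simplifies to c · σ⁴ = 0.163636 · 121.)

Var(X) = m_2 − m_1² = 140.800000 − 121 = 19.800000.


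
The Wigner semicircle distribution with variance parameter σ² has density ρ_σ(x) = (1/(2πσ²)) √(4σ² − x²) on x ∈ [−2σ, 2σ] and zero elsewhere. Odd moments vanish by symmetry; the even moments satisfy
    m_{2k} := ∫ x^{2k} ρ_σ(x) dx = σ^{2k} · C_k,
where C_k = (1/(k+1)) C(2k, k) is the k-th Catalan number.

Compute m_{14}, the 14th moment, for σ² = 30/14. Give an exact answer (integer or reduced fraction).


By the scaled semicircle moment identity, m_{2k} = σ^{2k} · C_k with k = 7.
C_7 = (1/(k+1)) · C(2k, k) = (1/8) · C(14, 7) = (1/8) · 3432 = 429.
σ^{2k} = (σ²)^k = (30/14)^7 = 170859375/823543.

Therefore m_{14} = σ^{14} · C_7 = (170859375/823543) · 429 = 73298671875/823543.


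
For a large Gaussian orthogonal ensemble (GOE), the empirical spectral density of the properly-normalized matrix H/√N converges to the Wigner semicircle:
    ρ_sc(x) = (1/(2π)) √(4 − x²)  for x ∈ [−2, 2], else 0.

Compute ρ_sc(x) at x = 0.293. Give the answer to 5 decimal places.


ρ_sc(x) = (1/(2π)) √(4 − x²). With x = 0.293:
  4 − x² = 4 − (0.293)² = 4 − 0.085849 = 3.914151.
  √(4 − x²) = 1.978421.
  1/(2π) = 0.159155.
  ρ_sc(0.293) = 0.159155 · 1.978421 = 0.314876.

Rounded to 5 decimal places: ρ_sc(0.293) ≈ 0.31488.


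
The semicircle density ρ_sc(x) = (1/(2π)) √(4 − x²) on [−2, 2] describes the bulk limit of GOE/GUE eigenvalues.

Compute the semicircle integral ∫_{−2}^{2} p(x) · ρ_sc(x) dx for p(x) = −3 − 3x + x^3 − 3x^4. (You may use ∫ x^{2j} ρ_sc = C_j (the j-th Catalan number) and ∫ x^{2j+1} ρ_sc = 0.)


Write p(x) = Σ a_i x^i, split into monomials and integrate each against ρ_sc separately.
Using ∫ x^{2j} ρ_sc = C_j = (1/(j+1)) C(2j, j) (Catalan numbers) and ∫ x^{2j+1} ρ_sc = 0 (odd monomials vanish by symmetry):
  i = 0 (even): a_0 · C_{0} = -3 · 1 = -3
  i = 1 (odd): ∫ x^1 ρ_sc = 0 (vanishes)
  i = 3 (odd): ∫ x^3 ρ_sc = 0 (vanishes)
  i = 4 (even): a_4 · C_{2} = -3 · 2 = -6

Summing the contributions: ∫_{−2}^{2} p(x) ρ_sc(x) dx = (-3) + (-6) = -9.


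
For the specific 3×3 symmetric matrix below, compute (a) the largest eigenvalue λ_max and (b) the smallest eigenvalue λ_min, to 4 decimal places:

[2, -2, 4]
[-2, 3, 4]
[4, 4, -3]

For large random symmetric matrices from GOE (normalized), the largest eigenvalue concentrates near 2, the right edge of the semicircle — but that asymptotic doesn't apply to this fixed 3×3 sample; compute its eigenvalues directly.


Since M is real symmetric, all three eigenvalues are real; they are the roots of det(λI − M) = λ³ − (tr M) λ² + s λ − det M, where s is the sum of the principal 2×2 minors.
tr M = 2 + 3 + (-3) = 2.
s = (2·3 − (-2)²) + (2·(-3) − 4²) + (3·(-3) − 4²) = 2 + (-22) + (-25) = -45.
det M (expand along row 1) = 2·(-25) − (-2)·(-10) + 4·(-20) = -150.
Characteristic polynomial: λ³ − 2λ² − 45λ + 150 = 0.
Substitute λ = y + (tr M)/3 = y + 0.666667 to remove the quadratic term: y³ + p·y + q = 0 with p = s − (tr M)²/3 = -46.333333 and q = −2(tr M)³/27 + (tr M)·s/3 − det M = 119.407407.
Three real roots ⇒ use the trigonometric (Viète) form: r = 2√(−p/3) = 7.859884, φ = arccos(3q/(p·r)) = arccos(-0.983655) = 2.960542 rad.
y_k = r·cos(φ/3 − 2πk/3) for k = 0, 1, 2 gives y = 4.333333, 3.512242, -7.845575.
λ_k = y_k + 0.666667 gives λ = 5.0000, 4.1789, -7.1789 (check: the sum is 2.0000 = tr M).

Hence λ_max = 5.0000 and λ_min = -7.1789.


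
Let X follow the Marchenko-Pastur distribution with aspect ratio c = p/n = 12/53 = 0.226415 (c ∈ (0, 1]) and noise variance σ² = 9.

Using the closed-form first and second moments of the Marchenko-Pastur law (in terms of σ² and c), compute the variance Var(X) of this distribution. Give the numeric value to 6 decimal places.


Recall the MP moments m_1 = E[X] = σ² and m_2 = E[X²] = σ⁴ (1 + c).
m_1 = E[X] = σ² = 9, so m_1² = 81.
m_2 = E[X²] = σ⁴ (1 + c) = 81 · (1 + 0.226415) = 81 · 1.226415 = 99.339623.
(Note m_2 − m_1² simplifies to c · σ⁴ = 0.226415 · 81.)

Var(X) = m_2 − m_1² = 99.339623 − 81 = 18.339623.


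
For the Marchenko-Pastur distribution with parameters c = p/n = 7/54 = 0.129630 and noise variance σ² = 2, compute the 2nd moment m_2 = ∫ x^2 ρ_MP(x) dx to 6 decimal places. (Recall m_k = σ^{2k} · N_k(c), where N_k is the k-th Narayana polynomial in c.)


E[X²] = σ⁴ (1 + c) (second MP moment). With σ² = 2 (so σ⁴ = 4) and c = 7/54 = 0.129630: E[X²] = 4 · (1 + 0.129630) = 4 · 1.129630.

So E[X^2] = 4.518519.


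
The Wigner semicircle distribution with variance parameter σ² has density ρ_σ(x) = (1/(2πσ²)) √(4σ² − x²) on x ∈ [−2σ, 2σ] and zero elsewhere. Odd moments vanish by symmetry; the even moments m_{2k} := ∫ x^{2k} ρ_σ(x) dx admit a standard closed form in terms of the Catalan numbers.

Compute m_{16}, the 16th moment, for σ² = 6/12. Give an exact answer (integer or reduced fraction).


By the scaled semicircle moment identity, m_{2k} = σ^{2k} · C_k with k = 8.
C_8 = (1/(k+1)) · C(2k, k) = (1/9) · C(16, 8) = (1/9) · 12870 = 1430.
σ^{2k} = (σ²)^k = (6/12)^8 = 1/256.

Therefore m_{16} = σ^{16} · C_8 = (1/256) · 1430 = 715/128.


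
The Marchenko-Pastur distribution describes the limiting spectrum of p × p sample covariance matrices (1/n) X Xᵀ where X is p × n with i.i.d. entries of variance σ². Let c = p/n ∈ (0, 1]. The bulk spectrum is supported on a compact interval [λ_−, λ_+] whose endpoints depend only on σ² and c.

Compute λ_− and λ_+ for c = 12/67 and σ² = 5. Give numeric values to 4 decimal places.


c = 12/67 = 0.179104; √c = 0.423207.
λ_− = σ² (1 − √c)² = 5 · (1 − 0.423207)² = 5 · (0.576793)² = 1.663449.
λ_+ = σ² (1 + √c)² = 5 · (1 + 0.423207)² = 5 · (1.423207)² = 10.127596.

Rounded to 4 decimal places: λ_− ≈ 1.6634, λ_+ ≈ 10.1276.


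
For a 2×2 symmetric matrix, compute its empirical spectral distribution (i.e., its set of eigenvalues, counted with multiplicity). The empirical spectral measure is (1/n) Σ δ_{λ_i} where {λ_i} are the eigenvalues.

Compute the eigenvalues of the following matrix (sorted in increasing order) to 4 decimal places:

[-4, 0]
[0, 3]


Since M is real symmetric, both eigenvalues are real; they are the roots of det(λI − M) = λ² − (tr M) λ + det M.
tr M = -4 + 3 = -1.
det M = (-4)·3 − 0² = -12 − 0 = -12.
Characteristic polynomial: λ² + λ − 12 = 0.
Discriminant Δ = (tr M)² − 4·det M = 1 − (-48) = 49; √Δ = 7.000000.
λ = (tr M ± √Δ)/2 = (-1 ± 7.000000)/2, giving (tr M − √Δ)/2 = -4.0000 and (tr M + √Δ)/2 = 3.0000.

Eigenvalues sorted in increasing order: [-4.0000, 3.0000].


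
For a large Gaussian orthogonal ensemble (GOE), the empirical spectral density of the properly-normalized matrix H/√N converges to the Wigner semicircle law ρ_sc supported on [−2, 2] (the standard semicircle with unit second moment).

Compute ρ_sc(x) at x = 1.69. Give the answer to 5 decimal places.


ρ_sc(x) = (1/(2π)) √(4 − x²). With x = 1.69:
  4 − x² = 4 − (1.69)² = 4 − 2.856100 = 1.143900.
  √(4 − x²) = 1.069533.
  1/(2π) = 0.159155.
  ρ_sc(1.69) = 0.159155 · 1.069533 = 0.170221.

Rounded to 5 decimal places: ρ_sc(1.69) ≈ 0.17022.


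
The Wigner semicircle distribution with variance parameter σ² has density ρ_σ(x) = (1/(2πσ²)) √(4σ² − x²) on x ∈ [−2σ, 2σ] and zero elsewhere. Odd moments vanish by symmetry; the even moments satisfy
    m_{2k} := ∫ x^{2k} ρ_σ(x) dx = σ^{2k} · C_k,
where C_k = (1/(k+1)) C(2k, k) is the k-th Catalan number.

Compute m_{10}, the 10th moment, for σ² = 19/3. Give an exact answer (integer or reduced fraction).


By the scaled semicircle moment identity, m_{2k} = σ^{2k} · C_k with k = 5.
C_5 = (1/(k+1)) · C(2k, k) = (1/6) · C(10, 5) = (1/6) · 252 = 42.
σ^{2k} = (σ²)^k = (19/3)^5 = 2476099/243.

Therefore m_{10} = σ^{10} · C_5 = (2476099/243) · 42 = 34665386/81.


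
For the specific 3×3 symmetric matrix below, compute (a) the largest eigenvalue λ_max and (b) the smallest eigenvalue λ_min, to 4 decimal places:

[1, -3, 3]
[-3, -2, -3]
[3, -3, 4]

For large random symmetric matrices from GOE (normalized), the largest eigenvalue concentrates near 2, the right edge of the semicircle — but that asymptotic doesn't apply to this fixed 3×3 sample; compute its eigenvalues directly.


Since M is real symmetric, all three eigenvalues are real; they are the roots of det(λI − M) = λ³ − (tr M) λ² + s λ − det M, where s is the sum of the principal 2×2 minors.
tr M = 1 + (-2) + 4 = 3.
s = (1·(-2) − (-3)²) + (1·4 − 3²) + ((-2)·4 − (-3)²) = -11 + (-5) + (-17) = -33.
det M (expand along row 1) = 1·(-17) − (-3)·(-3) + 3·15 = 19.
Characteristic polynomial: λ³ − 3λ² − 33λ − 19 = 0.
Substitute λ = y + (tr M)/3 = y + 1.000000 to remove the quadratic term: y³ + p·y + q = 0 with p = s − (tr M)²/3 = -36.000000 and q = −2(tr M)³/27 + (tr M)·s/3 − det M = -54.000000.
Three real roots ⇒ use the trigonometric (Viète) form: r = 2√(−p/3) = 6.928203, φ = arccos(3q/(p·r)) = arccos(0.649519) = 0.863845 rad.
y_k = r·cos(φ/3 − 2πk/3) for k = 0, 1, 2 gives y = 6.642959, -1.617567, -5.025393.
λ_k = y_k + 1.000000 gives λ = 7.6430, -0.6176, -4.0254 (check: the sum is 3.0000 = tr M).

Hence λ_max = 7.6430 and λ_min = -4.0254.


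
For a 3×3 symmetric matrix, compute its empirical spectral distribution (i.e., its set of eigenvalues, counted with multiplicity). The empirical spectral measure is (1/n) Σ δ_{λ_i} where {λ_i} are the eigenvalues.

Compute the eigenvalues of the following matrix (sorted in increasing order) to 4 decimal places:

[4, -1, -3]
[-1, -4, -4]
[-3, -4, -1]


Since M is real symmetric, all three eigenvalues are real; they are the roots of det(λI − M) = λ³ − (tr M) λ² + s λ − det M, where s is the sum of the principal 2×2 minors.
tr M = 4 + (-4) + (-1) = -1.
s = (4·(-4) − (-1)²) + (4·(-1) − (-3)²) + ((-4)·(-1) − (-4)²) = -17 + (-13) + (-12) = -42.
det M (expand along row 1) = 4·(-12) − (-1)·(-11) + (-3)·(-8) = -35.
Characteristic polynomial: λ³ + λ² − 42λ + 35 = 0.
Substitute λ = y + (tr M)/3 = y − 0.333333 to remove the quadratic term: y³ + p·y + q = 0 with p = s − (tr M)²/3 = -42.333333 and q = −2(tr M)³/27 + (tr M)·s/3 − det M = 49.074074.
Three real roots ⇒ use the trigonometric (Viète) form: r = 2√(−p/3) = 7.512952, φ = arccos(3q/(p·r)) = arccos(-0.462893) = 2.052052 rad.
y_k = r·cos(φ/3 − 2πk/3) for k = 0, 1, 2 gives y = 5.822841, 1.200055, -7.022895.
λ_k = y_k − 0.333333 gives λ = 5.4895, 0.8667, -7.3562 (check: the sum is -1.0000 = tr M).

Eigenvalues sorted in increasing order: [-7.3562, 0.8667, 5.4895].
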